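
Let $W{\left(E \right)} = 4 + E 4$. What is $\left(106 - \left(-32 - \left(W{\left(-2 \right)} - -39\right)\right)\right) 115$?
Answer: $19895$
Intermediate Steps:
$W{\left(E \right)} = 4 + 4 E$
$\left(106 - \left(-32 - \left(W{\left(-2 \right)} - -39\right)\right)\right) 115 = \left(106 - \left(-32 - \left(\left(4 + 4 \left(-2\right)\right) - -39\right)\right)\right) 115 = \left(106 - \left(-32 - \left(\left(4 - 8\right) + 39\right)\right)\right) 115 = \left(106 - \left(-32 - \left(-4 + 39\right)\right)\right) 115 = \left(106 - \left(-32 - 35\right)\right) 115 = \left(106 + \left(32 - -35\right)\right) 115 = \left(106 + \left(32 + 35\right)\right) 115 = \left(106 + 67\right) 115 = 173 \cdot 115 = 19895$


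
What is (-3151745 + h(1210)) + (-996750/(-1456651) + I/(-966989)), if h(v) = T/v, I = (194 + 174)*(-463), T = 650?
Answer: -23355300492381778622/7410279337153 ≈ -3.1517e+6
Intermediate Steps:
I = -170384 (I = 368*(-463) = -170384)
h(v) = 650/v
(-3151745 + h(1210)) + (-996750/(-1456651) + I/(-966989)) = (-3151745 + 650/1210) + (-996750/(-1456651) - 170384/(-966989)) = (-3151745 + 650*(1/1210)) + (-996750*(-1/1456651) - 170384*(-1/966989)) = (-3151745 + 65/121) + (996750/1456651 + 7408/42043) = -381361080/121 + 52697230858/61241977993 = -23355300492381778622/7410279337153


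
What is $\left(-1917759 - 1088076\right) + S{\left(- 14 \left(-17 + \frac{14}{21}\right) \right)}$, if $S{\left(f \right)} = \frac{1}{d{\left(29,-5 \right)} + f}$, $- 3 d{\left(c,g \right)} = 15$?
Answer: $- \frac{2016915282}{671} \approx -3.0058 \cdot 10^{6}$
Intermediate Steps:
$d{\left(c,g \right)} = -5$ ($d{\left(c,g \right)} = \left(- \frac{1}{3}\right) 15 = -5$)
$S{\left(f \right)} = \frac{1}{-5 + f}$
$\left(-1917759 - 1088076\right) + S{\left(- 14 \left(-17 + \frac{14}{21}\right) \right)} = \left(-1917759 - 1088076\right) + \frac{1}{-5 - 14 \left(-17 + \frac{14}{21}\right)} = -3005835 + \frac{1}{-5 - 14 \left(-17 + 14 \cdot \frac{1}{21}\right)} = -3005835 + \frac{1}{-5 - 14 \left(-17 + \frac{2}{3}\right)} = -3005835 + \frac{1}{-5 - - \frac{686}{3}} = -3005835 + \frac{1}{-5 + \frac{686}{3}} = -3005835 + \frac{1}{\frac{671}{3}} = -3005835 + \frac{3}{671} = - \frac{2016915282}{671}$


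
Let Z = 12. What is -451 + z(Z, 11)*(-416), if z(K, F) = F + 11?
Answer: -9603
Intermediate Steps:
z(K, F) = 11 + F
-451 + z(Z, 11)*(-416) = -451 + (11 + 11)*(-416) = -451 + 22*(-416) = -451 - 9152 = -9603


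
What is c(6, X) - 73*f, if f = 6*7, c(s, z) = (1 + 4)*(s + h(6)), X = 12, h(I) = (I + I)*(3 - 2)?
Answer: -2976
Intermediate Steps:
h(I) = 2*I (h(I) = (2*I)*1 = 2*I)
c(s, z) = 60 + 5*s (c(s, z) = (1 + 4)*(s + 2*6) = 5*(s + 12) = 5*(12 + s) = 60 + 5*s)
f = 42
c(6, X) - 73*f = (60 + 5*6) - 73*42 = (60 + 30) - 3066 = 90 - 3066 = -2976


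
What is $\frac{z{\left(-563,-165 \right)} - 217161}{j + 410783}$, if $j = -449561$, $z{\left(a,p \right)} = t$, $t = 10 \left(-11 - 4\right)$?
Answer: $\frac{72437}{12926} \approx 5.604$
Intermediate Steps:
$t = -150$ ($t = 10 \left(-15\right) = -150$)
$z{\left(a,p \right)} = -150$
$\frac{z{\left(-563,-165 \right)} - 217161}{j + 410783} = \frac{-150 - 217161}{-449561 + 410783} = - \frac{217311}{-38778} = \left(-217311\right) \left(- \frac{1}{38778}\right) = \frac{72437}{12926}$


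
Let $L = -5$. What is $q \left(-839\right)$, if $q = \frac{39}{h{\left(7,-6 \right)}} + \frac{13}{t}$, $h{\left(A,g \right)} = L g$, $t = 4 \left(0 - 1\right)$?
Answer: $\frac{32721}{20} \approx 1636.1$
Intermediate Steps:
$t = -4$ ($t = 4 \left(-1\right) = -4$)
$h{\left(A,g \right)} = - 5 g$
$q = - \frac{39}{20}$ ($q = \frac{39}{\left(-5\right) \left(-6\right)} + \frac{13}{-4} = \frac{39}{30} + 13 \left(- \frac{1}{4}\right) = 39 \cdot \frac{1}{30} - \frac{13}{4} = \frac{13}{10} - \frac{13}{4} = - \frac{39}{20} \approx -1.95$)
$q \left(-839\right) = \left(- \frac{39}{20}\right) \left(-839\right) = \frac{32721}{20}$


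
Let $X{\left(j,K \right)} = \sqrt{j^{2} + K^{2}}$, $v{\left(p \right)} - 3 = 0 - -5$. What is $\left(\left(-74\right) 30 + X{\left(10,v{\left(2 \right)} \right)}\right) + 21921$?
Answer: $19701 + 2 \sqrt{41} \approx 19714.0$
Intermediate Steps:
$v{\left(p \right)} = 8$ ($v{\left(p \right)} = 3 + \left(0 - -5\right) = 3 + \left(0 + 5\right) = 3 + 5 = 8$)
$X{\left(j,K \right)} = \sqrt{K^{2} + j^{2}}$
$\left(\left(-74\right) 30 + X{\left(10,v{\left(2 \right)} \right)}\right) + 21921 = \left(\left(-74\right) 30 + \sqrt{8^{2} + 10^{2}}\right) + 21921 = \left(-2220 + \sqrt{64 + 100}\right) + 21921 = \left(-2220 + \sqrt{164}\right) + 21921 = \left(-2220 + 2 \sqrt{41}\right) + 21921 = 19701 + 2 \sqrt{41}$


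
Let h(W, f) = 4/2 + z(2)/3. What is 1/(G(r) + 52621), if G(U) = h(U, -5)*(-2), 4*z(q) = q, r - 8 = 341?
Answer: 3/157850 ≈ 1.9005e-5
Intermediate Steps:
r = 349 (r = 8 + 341 = 349)
z(q) = q/4
h(W, f) = 13/6 (h(W, f) = 4/2 + ((¼)*2)/3 = 4*(½) + (½)*(⅓) = 2 + ⅙ = 13/6)
G(U) = -13/3 (G(U) = (13/6)*(-2) = -13/3)
1/(G(r) + 52621) = 1/(-13/3 + 52621) = 1/(157850/3) = 3/157850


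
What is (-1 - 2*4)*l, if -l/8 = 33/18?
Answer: 132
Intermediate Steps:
l = -44/3 (l = -264/18 = -8*11/6 = -44/3 ≈ -14.667)
(-1 - 2*4)*l = (-1 - 2*4)*(-44/3) = (-1 - 8)*(-44/3) = -9*(-44/3) = 132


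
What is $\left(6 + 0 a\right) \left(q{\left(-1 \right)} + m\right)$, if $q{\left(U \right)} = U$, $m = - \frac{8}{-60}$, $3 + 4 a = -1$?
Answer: $- \frac{26}{5} \approx -5.2$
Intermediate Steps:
$a = -1$ ($a = - \frac{3}{4} + \frac{1}{4} \left(-1\right) = - \frac{3}{4} - \frac{1}{4} = -1$)
$m = \frac{2}{15}$ ($m = \left(-8\right) \left(- \frac{1}{60}\right) = \frac{2}{15} \approx 0.13333$)
$\left(6 + 0 a\right) \left(q{\left(-1 \right)} + m\right) = \left(6 + 0 \left(-1\right)\right) \left(-1 + \frac{2}{15}\right) = \left(6 + 0\right) \left(- \frac{13}{15}\right) = 6 \left(- \frac{13}{15}\right) = - \frac{26}{5}$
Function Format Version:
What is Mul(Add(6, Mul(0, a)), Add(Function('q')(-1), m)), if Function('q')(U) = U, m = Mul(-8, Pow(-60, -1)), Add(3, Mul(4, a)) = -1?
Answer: Rational(-26, 5) ≈ -5.2000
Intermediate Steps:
a = -1 (a = Add(Rational(-3, 4), Mul(Rational(1, 4), -1)) = Add(Rational(-3, 4), Rational(-1, 4)) = -1)
m = Rational(2, 15) (m = Mul(-8, Rational(-1, 60)) = Rational(2, 15) ≈ 0.13333)
Mul(Add(6, Mul(0, a)), Add(Function('q')(-1), m)) = Mul(Add(6, Mul(0, -1)), Add(-1, Rational(2, 15))) = Mul(Add(6, 0), Rational(-13, 15)) = Mul(6, Rational(-13, 15)) = Rational(-26, 5)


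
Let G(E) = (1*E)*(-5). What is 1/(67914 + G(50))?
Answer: 1/67664 ≈ 1.4779e-5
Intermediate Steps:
G(E) = -5*E (G(E) = E*(-5) = -5*E)
1/(67914 + G(50)) = 1/(67914 - 5*50) = 1/(67914 - 250) = 1/67664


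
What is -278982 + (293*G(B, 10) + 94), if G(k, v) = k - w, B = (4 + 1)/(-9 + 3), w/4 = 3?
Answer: -1695889/6 ≈ -2.8265e+5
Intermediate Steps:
w = 12 (w = 4*3 = 12)
B = -⅚ (B = 5/(-6) = 5*(-⅙) = -⅚ ≈ -0.83333)
G(k, v) = -12 + k (G(k, v) = k - 1*12 = k - 12 = -12 + k)
-278982 + (293*G(B, 10) + 94) = -278982 + (293*(-12 - ⅚) + 94) = -278982 + (293*(-77/6) + 94) = -278982 + (-22561/6 + 94) = -278982 - 21997/6 = -1695889/6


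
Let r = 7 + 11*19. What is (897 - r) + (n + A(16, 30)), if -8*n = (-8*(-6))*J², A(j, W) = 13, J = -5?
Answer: 544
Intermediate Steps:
n = -150 (n = -(-8*(-6))*(-5)²/8 = -6*25 = -⅛*1200 = -150)
r = 216 (r = 7 + 209 = 216)
(897 - r) + (n + A(16, 30)) = (897 - 1*216) + (-150 + 13) = (897 - 216) - 137 = 681 - 137 = 544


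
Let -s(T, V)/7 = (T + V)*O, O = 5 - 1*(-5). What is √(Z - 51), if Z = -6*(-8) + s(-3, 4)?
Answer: I*√73 ≈ 8.544*I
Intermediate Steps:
O = 10 (O = 5 + 5 = 10)
s(T, V) = -70*T - 70*V (s(T, V) = -7*(T + V)*10 = -7*(10*T + 10*V) = -70*T - 70*V)
Z = -22 (Z = -6*(-8) + (-70*(-3) - 70*4) = 48 + (210 - 280) = 48 - 70 = -22)
√(Z - 51) = √(-22 - 51) = √(-73) = I*√73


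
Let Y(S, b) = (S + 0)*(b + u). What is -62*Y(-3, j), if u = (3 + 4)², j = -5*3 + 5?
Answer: 7254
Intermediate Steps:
j = -10 (j = -15 + 5 = -10)
u = 49 (u = 7² = 49)
Y(S, b) = S*(49 + b) (Y(S, b) = (S + 0)*(b + 49) = S*(49 + b))
-62*Y(-3, j) = -(-186)*(49 - 10) = -(-186)*39 = -62*(-117) = 7254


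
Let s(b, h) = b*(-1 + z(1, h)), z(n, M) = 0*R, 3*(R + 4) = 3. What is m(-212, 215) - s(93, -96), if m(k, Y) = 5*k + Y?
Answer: -752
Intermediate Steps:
R = -3 (R = -4 + (⅓)*3 = -4 + 1 = -3)
z(n, M) = 0 (z(n, M) = 0*(-3) = 0)
m(k, Y) = Y + 5*k
s(b, h) = -b (s(b, h) = b*(-1 + 0) = b*(-1) = -b)
m(-212, 215) - s(93, -96) = (215 + 5*(-212)) - (-1)*93 = (215 - 1060) - 1*(-93) = -845 + 93 = -752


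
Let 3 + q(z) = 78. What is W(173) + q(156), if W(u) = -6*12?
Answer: 3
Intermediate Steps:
q(z) = 75 (q(z) = -3 + 78 = 75)
W(u) = -72
W(173) + q(156) = -72 + 75 = 3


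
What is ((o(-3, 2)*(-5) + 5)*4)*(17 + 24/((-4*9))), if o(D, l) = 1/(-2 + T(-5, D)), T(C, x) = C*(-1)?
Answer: 1960/9 ≈ 217.78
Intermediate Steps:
T(C, x) = -C
o(D, l) = ⅓ (o(D, l) = 1/(-2 - 1*(-5)) = 1/(-2 + 5) = 1/3 = ⅓)
((o(-3, 2)*(-5) + 5)*4)*(17 + 24/((-4*9))) = (((⅓)*(-5) + 5)*4)*(17 + 24/((-4*9))) = ((-5/3 + 5)*4)*(17 + 24/(-36)) = ((10/3)*4)*(17 + 24*(-1/36)) = 40*(17 - ⅔)/3 = (40/3)*(49/3) = 1960/9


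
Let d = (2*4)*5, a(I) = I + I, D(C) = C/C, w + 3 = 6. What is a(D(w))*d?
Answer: 80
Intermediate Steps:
w = 3 (w = -3 + 6 = 3)
D(C) = 1
a(I) = 2*I
d = 40 (d = 8*5 = 40)
a(D(w))*d = (2*1)*40 = 2*40 = 80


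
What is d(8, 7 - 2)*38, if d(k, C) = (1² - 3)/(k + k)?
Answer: -19/4 ≈ -4.7500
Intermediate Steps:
d(k, C) = -1/k (d(k, C) = (1 - 3)/((2*k)) = -1/k)
d(8, 7 - 2)*38 = -1/8*38 = -1*⅛*38 = -⅛*38 = -19/4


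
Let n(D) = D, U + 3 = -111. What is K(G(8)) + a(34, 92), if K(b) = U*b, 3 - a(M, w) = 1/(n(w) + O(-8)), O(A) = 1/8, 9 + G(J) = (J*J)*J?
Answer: -42258851/737 ≈ -57339.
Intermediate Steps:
U = -114 (U = -3 - 111 = -114)
G(J) = -9 + J³ (G(J) = -9 + (J*J)*J = -9 + J²*J = -9 + J³)
O(A) = ⅛
a(M, w) = 3 - 1/(⅛ + w) (a(M, w) = 3 - 1/(w + ⅛) = 3 - 1/(⅛ + w))
K(b) = -114*b
K(G(8)) + a(34, 92) = -114*(-9 + 8³) + (-5 + 24*92)/(1 + 8*92) = -114*(-9 + 512) + (-5 + 2208)/(1 + 736) = -114*503 + 2203/737 = -57342 + (1/737)*2203 = -57342 + 2203/737 = -42258851/737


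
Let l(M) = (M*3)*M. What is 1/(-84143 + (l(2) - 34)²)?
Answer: -1/83659 ≈ -1.1953e-5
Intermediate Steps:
l(M) = 3*M² (l(M) = (3*M)*M = 3*M²)
1/(-84143 + (l(2) - 34)²) = 1/(-84143 + (3*2² - 34)²) = 1/(-84143 + (3*4 - 34)²) = 1/(-84143 + (12 - 34)²) = 1/(-84143 + (-22)²) = 1/(-84143 + 484) = 1/(-83659) = -1/83659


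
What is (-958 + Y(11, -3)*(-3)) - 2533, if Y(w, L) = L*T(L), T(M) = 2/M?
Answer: -3497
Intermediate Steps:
Y(w, L) = 2 (Y(w, L) = L*(2/L) = 2)
(-958 + Y(11, -3)*(-3)) - 2533 = (-958 + 2*(-3)) - 2533 = (-958 - 6) - 2533 = -964 - 2533 = -3497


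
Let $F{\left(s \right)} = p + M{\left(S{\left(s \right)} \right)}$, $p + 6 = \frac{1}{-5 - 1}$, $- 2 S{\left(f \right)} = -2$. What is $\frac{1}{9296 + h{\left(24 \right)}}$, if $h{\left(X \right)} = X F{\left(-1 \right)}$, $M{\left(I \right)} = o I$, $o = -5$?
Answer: $\frac{1}{9028} \approx 0.00011077$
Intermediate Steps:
$S{\left(f \right)} = 1$ ($S{\left(f \right)} = \left(- \frac{1}{2}\right) \left(-2\right) = 1$)
$p = - \frac{37}{6}$ ($p = -6 + \frac{1}{-5 - 1} = -6 + \frac{1}{-6} = -6 - \frac{1}{6} = - \frac{37}{6} \approx -6.1667$)
$M{\left(I \right)} = - 5 I$
$F{\left(s \right)} = - \frac{67}{6}$ ($F{\left(s \right)} = - \frac{37}{6} - 5 = - \frac{67}{6}$)
$h{\left(X \right)} = - \frac{67 X}{6}$ ($h{\left(X \right)} = X \left(- \frac{67}{6}\right) = - \frac{67 X}{6}$)
$\frac{1}{9296 + h{\left(24 \right)}} = \frac{1}{9296 - 268} = \frac{1}{9028}$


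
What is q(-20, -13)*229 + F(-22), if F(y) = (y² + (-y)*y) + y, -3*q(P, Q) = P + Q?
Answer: 2497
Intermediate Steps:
q(P, Q) = -P/3 - Q/3 (q(P, Q) = -(P + Q)/3 = -P/3 - Q/3)
F(y) = y (F(y) = (y² - y²) + y = 0 + y = y)
q(-20, -13)*229 + F(-22) = (-⅓*(-20) - ⅓*(-13))*229 - 22 = (20/3 + 13/3)*229 - 22 = 11*229 - 22 = 2519 - 22 = 2497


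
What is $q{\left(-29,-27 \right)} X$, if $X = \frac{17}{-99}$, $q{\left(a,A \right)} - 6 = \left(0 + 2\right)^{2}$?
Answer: $- \frac{170}{99} \approx -1.7172$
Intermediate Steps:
$q{\left(a,A \right)} = 10$ ($q{\left(a,A \right)} = 6 + \left(0 + 2\right)^{2} = 6 + 2^{2} = 6 + 4 = 10$)
$X = - \frac{17}{99}$ ($X = 17 \left(- \frac{1}{99}\right) = - \frac{17}{99} \approx -0.17172$)
$q{\left(-29,-27 \right)} X = 10 \left(- \frac{17}{99}\right) = - \frac{170}{99}$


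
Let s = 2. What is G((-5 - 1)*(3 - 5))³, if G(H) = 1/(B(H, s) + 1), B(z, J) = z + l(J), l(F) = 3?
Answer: 1/4096 ≈ 0.00024414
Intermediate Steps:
B(z, J) = 3 + z (B(z, J) = z + 3 = 3 + z)
G(H) = 1/(4 + H) (G(H) = 1/((3 + H) + 1) = 1/(4 + H))
G((-5 - 1)*(3 - 5))³ = (1/(4 + (-5 - 1)*(3 - 5)))³ = (1/(4 - 6*(-2)))³ = (1/(4 + 12))³ = (1/16)³ = 1/4096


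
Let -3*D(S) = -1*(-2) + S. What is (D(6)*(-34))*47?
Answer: 12784/3 ≈ 4261.3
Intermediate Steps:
D(S) = -⅔ - S/3 (D(S) = -(-1*(-2) + S)/3 = -(2 + S)/3 = -⅔ - S/3)
(D(6)*(-34))*47 = ((-⅔ - ⅓*6)*(-34))*47 = ((-⅔ - 2)*(-34))*47 = -8/3*(-34)*47 = (272/3)*47 = 12784/3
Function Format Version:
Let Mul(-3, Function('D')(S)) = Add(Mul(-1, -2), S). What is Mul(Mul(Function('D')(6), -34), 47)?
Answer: Rational(12784, 3) ≈ 4261.3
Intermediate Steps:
Function('D')(S) = Add(Rational(-2, 3), Mul(Rational(-1, 3), S)) (Function('D')(S) = Mul(Rational(-1, 3), Add(Mul(-1, -2), S)) = Mul(Rational(-1, 3), Add(2, S)) = Add(Rational(-2, 3), Mul(Rational(-1, 3), S)))
Mul(Mul(Function('D')(6), -34), 47) = Mul(Mul(Add(Rational(-2, 3), Mul(Rational(-1, 3), 6)), -34), 47) = Mul(Mul(Add(Rational(-2, 3), -2), -34), 47) = Mul(Mul(Rational(-8, 3), -34), 47) = Mul(Rational(272, 3), 47) = Rational(12784, 3)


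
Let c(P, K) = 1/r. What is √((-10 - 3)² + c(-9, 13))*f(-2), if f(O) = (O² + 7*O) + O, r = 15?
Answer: -8*√9510/5 ≈ -156.03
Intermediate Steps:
c(P, K) = 1/15
f(O) = O² + 8*O
√((-10 - 3)² + c(-9, 13))*f(-2) = √((-10 - 3)² + 1/15)*(-2*(8 - 2)) = √((-13)² + 1/15)*(-2*6) = √(169 + 1/15)*(-12) = √(2536/15)*(-12) = (2*√9510/15)*(-12) = -8*√9510/5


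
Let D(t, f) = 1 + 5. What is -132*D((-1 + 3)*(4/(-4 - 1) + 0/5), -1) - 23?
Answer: -815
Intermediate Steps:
D(t, f) = 6
-132*D((-1 + 3)*(4/(-4 - 1) + 0/5), -1) - 23 = -132*6 - 23 = -792 - 23 = -815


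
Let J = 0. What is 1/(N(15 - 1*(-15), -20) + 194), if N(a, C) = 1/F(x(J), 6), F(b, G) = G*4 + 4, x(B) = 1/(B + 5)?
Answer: 28/5433 ≈ 0.0051537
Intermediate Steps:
x(B) = 1/(5 + B)
F(b, G) = 4 + 4*G (F(b, G) = 4*G + 4 = 4 + 4*G)
N(a, C) = 1/28 (N(a, C) = 1/(4 + 4*6) = 1/(4 + 24) = 1/28)
1/(N(15 - 1*(-15), -20) + 194) = 1/(1/28 + 194) = 1/(5433/28) = 28/5433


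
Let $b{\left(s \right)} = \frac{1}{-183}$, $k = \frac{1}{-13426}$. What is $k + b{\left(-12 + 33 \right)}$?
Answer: $- \frac{13609}{2456958} \approx -0.005539$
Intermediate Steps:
$k = - \frac{1}{13426} \approx -7.4482 \cdot 10^{-5}$
$b{\left(s \right)} = - \frac{1}{183}$
$k + b{\left(-12 + 33 \right)} = - \frac{1}{13426} - \frac{1}{183} = - \frac{13609}{2456958}$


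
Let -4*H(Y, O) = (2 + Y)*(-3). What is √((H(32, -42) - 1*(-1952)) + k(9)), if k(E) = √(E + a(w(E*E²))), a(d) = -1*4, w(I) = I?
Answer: √(7910 + 4*√5)/2 ≈ 44.494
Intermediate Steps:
H(Y, O) = 3/2 + 3*Y/4 (H(Y, O) = -(2 + Y)*(-3)/4 = -(-6 - 3*Y)/4 = 3/2 + 3*Y/4)
a(d) = -4
k(E) = √(-4 + E) (k(E) = √(E - 4) = √(-4 + E))
√((H(32, -42) - 1*(-1952)) + k(9)) = √(((3/2 + (¾)*32) - 1*(-1952)) + √(-4 + 9)) = √(((3/2 + 24) + 1952) + √5) = √((51/2 + 1952) + √5) = √(3955/2 + √5)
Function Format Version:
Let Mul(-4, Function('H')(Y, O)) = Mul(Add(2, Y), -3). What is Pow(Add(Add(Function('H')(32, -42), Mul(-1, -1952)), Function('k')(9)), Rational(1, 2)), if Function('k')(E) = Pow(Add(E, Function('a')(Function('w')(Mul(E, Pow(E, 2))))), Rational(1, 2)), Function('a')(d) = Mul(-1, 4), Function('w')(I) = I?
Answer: Mul(Rational(1, 2), Pow(Add(7910, Mul(4, Pow(5, Rational(1, 2)))), Rational(1, 2))) ≈ 44.494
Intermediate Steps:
Function('H')(Y, O) = Add(Rational(3, 2), Mul(Rational(3, 4), Y)) (Function('H')(Y, O) = Mul(Rational(-1, 4), Mul(Add(2, Y), -3)) = Mul(Rational(-1, 4), Add(-6, Mul(-3, Y))) = Add(Rational(3, 2), Mul(Rational(3, 4), Y)))
Function('a')(d) = -4
Function('k')(E) = Pow(Add(-4, E), Rational(1, 2)) (Function('k')(E) = Pow(Add(E, -4), Rational(1, 2)) = Pow(Add(-4, E), Rational(1, 2)))
Pow(Add(Add(Function('H')(32, -42), Mul(-1, -1952)), Function('k')(9)), Rational(1, 2)) = Pow(Add(Add(Add(Rational(3, 2), Mul(Rational(3, 4), 32)), Mul(-1, -1952)), Pow(Add(-4, 9), Rational(1, 2))), Rational(1, 2)) = Pow(Add(Add(Add(Rational(3, 2), 24), 1952), Pow(5, Rational(1, 2))), Rational(1, 2)) = Pow(Add(Add(Rational(51, 2), 1952), Pow(5, Rational(1, 2))), Rational(1, 2)) = Pow(Add(Rational(3955, 2), Pow(5, Rational(1, 2))), Rational(1, 2))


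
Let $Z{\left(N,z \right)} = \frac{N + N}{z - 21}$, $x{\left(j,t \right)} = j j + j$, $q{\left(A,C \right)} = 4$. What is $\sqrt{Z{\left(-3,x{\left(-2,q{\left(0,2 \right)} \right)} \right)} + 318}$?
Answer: $\frac{12 \sqrt{798}}{19} \approx 17.841$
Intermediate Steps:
$x{\left(j,t \right)} = j + j^{2}$ ($x{\left(j,t \right)} = j^{2} + j = j + j^{2}$)
$Z{\left(N,z \right)} = \frac{2 N}{-21 + z}$
$\sqrt{Z{\left(-3,x{\left(-2,q{\left(0,2 \right)} \right)} \right)} + 318} = \sqrt{2 \left(-3\right) \frac{1}{-21 - 2 \left(1 - 2\right)} + 318} = \sqrt{2 \left(-3\right) \frac{1}{-21 - -2} + 318} = \sqrt{2 \left(-3\right) \frac{1}{-21 + 2} + 318} = \sqrt{2 \left(-3\right) \frac{1}{-19} + 318} = \sqrt{2 \left(-3\right) \left(- \frac{1}{19}\right) + 318} = \sqrt{\frac{6}{19} + 318} = \sqrt{\frac{6048}{19}} = \frac{12 \sqrt{798}}{19}$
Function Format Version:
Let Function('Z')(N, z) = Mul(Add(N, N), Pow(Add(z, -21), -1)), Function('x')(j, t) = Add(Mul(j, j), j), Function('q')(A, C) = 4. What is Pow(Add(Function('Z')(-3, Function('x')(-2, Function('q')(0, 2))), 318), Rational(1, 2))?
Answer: Mul(Rational(12, 19), Pow(798, Rational(1, 2))) ≈ 17.841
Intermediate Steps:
Function('x')(j, t) = Add(j, Pow(j, 2)) (Function('x')(j, t) = Add(Pow(j, 2), j) = Add(j, Pow(j, 2)))
Function('Z')(N, z) = Mul(2, N, Pow(Add(-21, z), -1)) (Function('Z')(N, z) = Mul(Mul(2, N), Pow(Add(-21, z), -1)) = Mul(2, N, Pow(Add(-21, z), -1)))
Pow(Add(Function('Z')(-3, Function('x')(-2, Function('q')(0, 2))), 318), Rational(1, 2)) = Pow(Add(Mul(2, -3, Pow(Add(-21, Mul(-2, Add(1, -2))), -1)), 318), Rational(1, 2)) = Pow(Add(Mul(2, -3, Pow(Add(-21, Mul(-2, -1)), -1)), 318), Rational(1, 2)) = Pow(Add(Mul(2, -3, Pow(Add(-21, 2), -1)), 318), Rational(1, 2)) = Pow(Add(Mul(2, -3, Pow(-19, -1)), 318), Rational(1, 2)) = Pow(Add(Mul(2, -3, Rational(-1, 19)), 318), Rational(1, 2)) = Pow(Add(Rational(6, 19), 318), Rational(1, 2)) = Pow(Rational(6048, 19), Rational(1, 2)) = Mul(Rational(12, 19), Pow(798, Rational(1, 2)))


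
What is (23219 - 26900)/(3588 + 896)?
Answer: -3681/4484 ≈ -0.82092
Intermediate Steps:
(23219 - 26900)/(3588 + 896) = -3681/4484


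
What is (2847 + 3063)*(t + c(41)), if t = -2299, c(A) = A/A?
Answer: -13581180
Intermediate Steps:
c(A) = 1
(2847 + 3063)*(t + c(41)) = (2847 + 3063)*(-2299 + 1) = 5910*(-2298) = -13581180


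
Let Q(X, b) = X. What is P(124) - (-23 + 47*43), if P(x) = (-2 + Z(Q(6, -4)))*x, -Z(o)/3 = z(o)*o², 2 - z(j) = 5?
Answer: 37930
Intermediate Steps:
z(j) = -3 (z(j) = 2 - 1*5 = 2 - 5 = -3)
Z(o) = 9*o² (Z(o) = -(-9)*o² = 9*o²)
P(x) = 322*x (P(x) = (-2 + 9*6²)*x = (-2 + 9*36)*x = (-2 + 324)*x = 322*x)
P(124) - (-23 + 47*43) = 322*124 - (-23 + 47*43) = 39928 - (-23 + 2021) = 39928 - 1*1998 = 39928 - 1998 = 37930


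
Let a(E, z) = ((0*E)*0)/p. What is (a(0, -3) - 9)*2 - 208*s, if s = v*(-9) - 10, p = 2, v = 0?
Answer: 2062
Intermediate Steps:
a(E, z) = 0 (a(E, z) = ((0*E)*0)/2 = (0*0)*(½) = 0*(½) = 0)
s = -10 (s = 0*(-9) - 10 = 0 - 10 = -10)
(a(0, -3) - 9)*2 - 208*s = (0 - 9)*2 - 208*(-10) = -9*2 + 2080 = -18 + 2080 = 2062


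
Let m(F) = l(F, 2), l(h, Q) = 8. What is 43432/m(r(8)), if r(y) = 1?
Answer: 5429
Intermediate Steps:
m(F) = 8
43432/m(r(8)) = 43432/8 = 43432*(⅛) = 5429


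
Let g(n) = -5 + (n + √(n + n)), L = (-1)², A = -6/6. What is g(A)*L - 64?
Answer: -70 + I*√2 ≈ -70.0 + 1.4142*I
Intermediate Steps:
A = -1 (A = -6*⅙ = -1)
L = 1
g(n) = -5 + n + √2*√n (g(n) = -5 + (n + √(2*n)) = -5 + (n + √2*√n) = -5 + n + √2*√n)
g(A)*L - 64 = (-5 - 1 + √2*√(-1))*1 - 64 = (-5 - 1 + √2*I)*1 - 64 = (-5 - 1 + I*√2)*1 - 64 = (-6 + I*√2)*1 - 64 = (-6 + I*√2) - 64 = -70 + I*√2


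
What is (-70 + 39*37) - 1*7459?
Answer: -6086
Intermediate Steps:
(-70 + 39*37) - 1*7459 = (-70 + 1443) - 7459 = 1373 - 7459 = -6086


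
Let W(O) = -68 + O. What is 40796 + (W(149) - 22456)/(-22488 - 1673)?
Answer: 985694531/24161 ≈ 40797.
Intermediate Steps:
40796 + (W(149) - 22456)/(-22488 - 1673) = 40796 + ((-68 + 149) - 22456)/(-22488 - 1673) = 40796 + (81 - 22456)/(-24161) = 40796 - 22375*(-1/24161) = 40796 + 22375/24161 = 985694531/24161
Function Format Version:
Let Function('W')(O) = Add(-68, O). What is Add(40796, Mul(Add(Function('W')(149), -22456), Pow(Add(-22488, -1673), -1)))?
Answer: Rational(985694531, 24161) ≈ 40797.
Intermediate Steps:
Add(40796, Mul(Add(Function('W')(149), -22456), Pow(Add(-22488, -1673), -1))) = Add(40796, Mul(Add(Add(-68, 149), -22456), Pow(Add(-22488, -1673), -1))) = Add(40796, Mul(Add(81, -22456), Pow(-24161, -1))) = Add(40796, Mul(-22375, Rational(-1, 24161))) = Add(40796, Rational(22375, 24161)) = Rational(985694531, 24161)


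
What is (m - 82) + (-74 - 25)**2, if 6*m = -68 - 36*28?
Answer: 28619/3 ≈ 9539.7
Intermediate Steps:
m = -538/3 (m = (-68 - 36*28)/6 = (-68 - 1008)/6 = (1/6)*(-1076) = -538/3 ≈ -179.33)
(m - 82) + (-74 - 25)**2 = (-538/3 - 82) + (-74 - 25)**2 = -784/3 + (-99)**2 = -784/3 + 9801 = 28619/3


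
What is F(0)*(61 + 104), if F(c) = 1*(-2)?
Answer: -330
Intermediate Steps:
F(c) = -2
F(0)*(61 + 104) = -2*(61 + 104) = -2*165 = -330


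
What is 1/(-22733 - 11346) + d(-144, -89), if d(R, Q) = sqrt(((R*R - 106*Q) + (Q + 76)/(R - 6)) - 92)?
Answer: -1/34079 + sqrt(27070278)/30 ≈ 173.43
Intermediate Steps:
d(R, Q) = sqrt(-92 + R**2 - 106*Q + (76 + Q)/(-6 + R)) (d(R, Q) = sqrt(((R**2 - 106*Q) + (76 + Q)/(-6 + R)) - 92) = sqrt((R**2 - 106*Q + (76 + Q)/(-6 + R)) - 92) = sqrt(-92 + R**2 - 106*Q + (76 + Q)/(-6 + R)))
1/(-22733 - 11346) + d(-144, -89) = 1/(-22733 - 11346) + sqrt((76 - 89 - (-6 - 144)*(92 - 1*(-144)**2 + 106*(-89)))/(-6 - 144)) = 1/(-34079) + sqrt((76 - 89 - 1*(-150)*(92 - 1*20736 - 9434))/(-150)) = -1/34079 + sqrt(-(76 - 89 - 1*(-150)*(92 - 20736 - 9434))/150) = -1/34079 + sqrt(-(76 - 89 - 1*(-150)*(-30078))/150) = -1/34079 + sqrt(-(76 - 89 - 4511700)/150) = -1/34079 + sqrt(-1/150*(-4511713)) = -1/34079 + sqrt(4511713/150) = -1/34079 + sqrt(27070278)/30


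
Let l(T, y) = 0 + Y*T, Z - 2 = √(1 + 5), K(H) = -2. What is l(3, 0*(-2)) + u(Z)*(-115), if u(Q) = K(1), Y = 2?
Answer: 236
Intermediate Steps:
Z = 2 + √6 (Z = 2 + √(1 + 5) = 2 + √6 ≈ 4.4495)
u(Q) = -2
l(T, y) = 2*T (l(T, y) = 0 + 2*T = 2*T)
l(3, 0*(-2)) + u(Z)*(-115) = 2*3 - 2*(-115) = 6 + 230 = 236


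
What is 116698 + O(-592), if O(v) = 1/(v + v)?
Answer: 138170431/1184 ≈ 1.1670e+5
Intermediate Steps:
O(v) = 1/(2*v)
116698 + O(-592) = 116698 + (½)/(-592) = 116698 + (½)*(-1/592) = 116698 - 1/1184 = 138170431/1184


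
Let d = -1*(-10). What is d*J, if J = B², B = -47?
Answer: 22090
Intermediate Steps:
d = 10
J = 2209 (J = (-47)² = 2209)
d*J = 10*2209 = 22090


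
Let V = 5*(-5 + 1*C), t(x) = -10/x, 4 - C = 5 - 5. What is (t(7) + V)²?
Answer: 2025/49 ≈ 41.327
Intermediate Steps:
C = 4 (C = 4 - (5 - 5) = 4 - 1*0 = 4 + 0 = 4)
V = -5 (V = 5*(-5 + 1*4) = 5*(-5 + 4) = 5*(-1) = -5)
(t(7) + V)² = (-10/7 - 5)² = (-45/7)² = 2025/49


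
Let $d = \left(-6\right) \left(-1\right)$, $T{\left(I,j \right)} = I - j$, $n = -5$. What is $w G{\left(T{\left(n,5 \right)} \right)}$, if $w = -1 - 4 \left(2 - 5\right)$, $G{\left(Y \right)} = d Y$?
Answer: $-660$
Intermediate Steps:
$d = 6$
$G{\left(Y \right)} = 6 Y$
$w = 11$ ($w = -1 - -12 = -1 + 12 = 11$)
$w G{\left(T{\left(n,5 \right)} \right)} = 11 \cdot 6 \left(-5 - 5\right) = 11 \cdot 6 \left(-10\right) = 11 \left(-60\right) = -660$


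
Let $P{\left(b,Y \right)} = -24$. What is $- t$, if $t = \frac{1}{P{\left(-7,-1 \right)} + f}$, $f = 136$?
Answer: $- \frac{1}{112} \approx -0.0089286$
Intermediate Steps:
$t = \frac{1}{112}$ ($t = \frac{1}{-24 + 136} = \frac{1}{112} \approx 0.0089286$)
$- t = \left(-1\right) \frac{1}{112} = - \frac{1}{112}$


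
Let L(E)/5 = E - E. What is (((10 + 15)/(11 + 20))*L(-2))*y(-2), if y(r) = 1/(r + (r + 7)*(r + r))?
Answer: 0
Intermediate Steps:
y(r) = 1/(r + 2*r*(7 + r)) (y(r) = 1/(r + (7 + r)*(2*r)) = 1/(r + 2*r*(7 + r)))
L(E) = 0 (L(E) = 5*(E - E) = 5*0 = 0)
(((10 + 15)/(11 + 20))*L(-2))*y(-2) = (((10 + 15)/(11 + 20))*0)*(1/((-2)*(15 + 2*(-2)))) = ((25/31)*0)*(-1/(2*(15 - 4))) = ((25*(1/31))*0)*(-½/11) = ((25/31)*0)*(-½*1/11) = 0*(-1/22) = 0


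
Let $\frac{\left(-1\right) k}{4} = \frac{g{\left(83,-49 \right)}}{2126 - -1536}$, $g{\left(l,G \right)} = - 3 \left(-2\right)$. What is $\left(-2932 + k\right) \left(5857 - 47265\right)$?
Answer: $\frac{222299013632}{1831} \approx 1.2141 \cdot 10^{8}$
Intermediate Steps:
$g{\left(l,G \right)} = 6$ ($g{\left(l,G \right)} = \left(-1\right) \left(-6\right) = 6$)
$k = - \frac{12}{1831}$ ($k = - 4 \frac{6}{2126 - -1536} = - 4 \frac{6}{2126 + 1536} = - 4 \cdot \frac{6}{3662} = - 4 \cdot 6 \cdot \frac{1}{3662} = \left(-4\right) \frac{3}{1831} = - \frac{12}{1831} \approx -0.0065538$)
$\left(-2932 + k\right) \left(5857 - 47265\right) = \left(-2932 - \frac{12}{1831}\right) \left(5857 - 47265\right) = \left(- \frac{5368504}{1831}\right) \left(-41408\right) = \frac{222299013632}{1831}$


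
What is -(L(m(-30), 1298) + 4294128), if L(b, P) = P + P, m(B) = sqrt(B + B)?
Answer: -4296724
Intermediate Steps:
m(B) = sqrt(2)*sqrt(B) (m(B) = sqrt(2*B) = sqrt(2)*sqrt(B))
L(b, P) = 2*P
-(L(m(-30), 1298) + 4294128) = -(2*1298 + 4294128) = -(2596 + 4294128) = -1*4296724 = -4296724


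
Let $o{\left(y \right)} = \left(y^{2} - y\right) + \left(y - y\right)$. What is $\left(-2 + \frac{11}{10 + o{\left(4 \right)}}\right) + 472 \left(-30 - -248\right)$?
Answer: $\frac{205789}{2} \approx 1.0289 \cdot 10^{5}$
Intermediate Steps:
$o{\left(y \right)} = y^{2} - y$ ($o{\left(y \right)} = \left(y^{2} - y\right) + 0 = y^{2} - y$)
$\left(-2 + \frac{11}{10 + o{\left(4 \right)}}\right) + 472 \left(-30 - -248\right) = \left(-2 + \frac{11}{10 + 4 \left(-1 + 4\right)}\right) + 472 \left(-30 - -248\right) = \left(-2 + \frac{11}{10 + 4 \cdot 3}\right) + 472 \left(-30 + 248\right) = \left(-2 + \frac{11}{10 + 12}\right) + 472 \cdot 218 = \left(-2 + \frac{11}{22}\right) + 102896 = \left(-2 + 11 \cdot \frac{1}{22}\right) + 102896 = \left(-2 + \frac{1}{2}\right) + 102896 = - \frac{3}{2} + 102896 = \frac{205789}{2}$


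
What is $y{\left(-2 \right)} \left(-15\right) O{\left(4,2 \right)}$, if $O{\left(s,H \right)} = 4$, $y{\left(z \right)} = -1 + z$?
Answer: $180$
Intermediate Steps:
$y{\left(-2 \right)} \left(-15\right) O{\left(4,2 \right)} = \left(-1 - 2\right) \left(-15\right) 4 = \left(-3\right) \left(-15\right) 4 = 45 \cdot 4 = 180$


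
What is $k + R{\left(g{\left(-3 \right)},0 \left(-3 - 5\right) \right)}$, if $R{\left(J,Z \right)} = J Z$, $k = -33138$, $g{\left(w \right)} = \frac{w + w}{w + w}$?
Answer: $-33138$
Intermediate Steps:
$g{\left(w \right)} = 1$ ($g{\left(w \right)} = \frac{2 w}{2 w} = 2 w \frac{1}{2 w} = 1$)
$k + R{\left(g{\left(-3 \right)},0 \left(-3 - 5\right) \right)} = -33138 + 1 \cdot 0 \left(-3 - 5\right) = -33138 + 1 \cdot 0 \left(-8\right) = -33138 + 1 \cdot 0 = -33138 + 0 = -33138$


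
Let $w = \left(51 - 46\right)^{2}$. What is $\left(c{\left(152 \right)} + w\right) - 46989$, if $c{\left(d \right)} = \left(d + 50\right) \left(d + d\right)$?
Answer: $14444$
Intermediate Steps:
$c{\left(d \right)} = 2 d \left(50 + d\right)$ ($c{\left(d \right)} = \left(50 + d\right) 2 d = 2 d \left(50 + d\right)$)
$w = 25$ ($w = 5^{2} = 25$)
$\left(c{\left(152 \right)} + w\right) - 46989 = \left(2 \cdot 152 \left(50 + 152\right) + 25\right) - 46989 = \left(2 \cdot 152 \cdot 202 + 25\right) - 46989 = \left(61408 + 25\right) - 46989 = 61433 - 46989 = 14444$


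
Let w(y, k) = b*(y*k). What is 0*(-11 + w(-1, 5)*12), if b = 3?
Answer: 0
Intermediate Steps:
w(y, k) = 3*k*y (w(y, k) = 3*(y*k) = 3*(k*y) = 3*k*y)
0*(-11 + w(-1, 5)*12) = 0*(-11 + (3*5*(-1))*12) = 0*(-11 - 15*12) = 0*(-11 - 180) = 0*(-191) = 0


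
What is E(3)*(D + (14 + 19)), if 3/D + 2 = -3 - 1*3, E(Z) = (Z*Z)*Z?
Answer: 7047/8 ≈ 880.88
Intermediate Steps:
E(Z) = Z**3 (E(Z) = Z**2*Z = Z**3)
D = -3/8 (D = 3/(-2 + (-3 - 1*3)) = 3/(-2 + (-3 - 3)) = 3/(-2 - 6) = 3/(-8) = 3*(-1/8) = -3/8 ≈ -0.37500)
E(3)*(D + (14 + 19)) = 3**3*(-3/8 + (14 + 19)) = 27*(-3/8 + 33) = 27*(261/8) = 7047/8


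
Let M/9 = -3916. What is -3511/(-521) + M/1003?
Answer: -14840591/522563 ≈ -28.400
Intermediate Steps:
M = -35244 (M = 9*(-3916) = -35244)
-3511/(-521) + M/1003 = -3511/(-521) - 35244/1003 = -3511*(-1/521) - 35244*1/1003 = 3511/521 - 35244/1003 = -14840591/522563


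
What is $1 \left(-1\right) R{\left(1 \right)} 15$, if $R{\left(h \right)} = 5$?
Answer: $-75$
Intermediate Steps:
$1 \left(-1\right) R{\left(1 \right)} 15 = 1 \left(-1\right) 5 \cdot 15 = \left(-1\right) 5 \cdot 15 = \left(-5\right) 15 = -75$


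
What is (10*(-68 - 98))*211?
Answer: -350260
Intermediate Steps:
(10*(-68 - 98))*211 = (10*(-166))*211 = -1660*211 = -350260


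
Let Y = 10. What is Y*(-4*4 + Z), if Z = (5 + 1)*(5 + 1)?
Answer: 200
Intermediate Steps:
Z = 36 (Z = 6*6 = 36)
Y*(-4*4 + Z) = 10*(-4*4 + 36) = 10*(-16 + 36) = 10*20 = 200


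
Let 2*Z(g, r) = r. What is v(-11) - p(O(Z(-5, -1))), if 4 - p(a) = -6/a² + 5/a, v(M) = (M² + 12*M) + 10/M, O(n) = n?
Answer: -549/11 ≈ -49.909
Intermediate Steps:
Z(g, r) = r/2
v(M) = M² + 10/M + 12*M
p(a) = 4 - 5/a + 6/a² (p(a) = 4 - (-6/a² + 5/a) = 4 + (-5/a + 6/a²) = 4 - 5/a + 6/a²)
v(-11) - p(O(Z(-5, -1))) = (10 + (-11)²*(12 - 11))/(-11) - (4 - 5/((½)*(-1)) + 6/((½)*(-1))²) = -(10 + 121*1)/11 - (4 - 5/(-½) + 6/(-½)²) = -(10 + 121)/11 - (4 - 5*(-2) + 6*4) = -1/11*131 - (4 + 10 + 24) = -131/11 - 1*38 = -131/11 - 38 = -549/11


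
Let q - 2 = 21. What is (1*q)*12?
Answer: 276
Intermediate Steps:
q = 23 (q = 2 + 21 = 23)
(1*q)*12 = (1*23)*12 = 23*12 = 276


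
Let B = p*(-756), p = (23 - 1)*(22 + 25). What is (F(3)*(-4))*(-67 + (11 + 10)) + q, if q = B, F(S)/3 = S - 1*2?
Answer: -781152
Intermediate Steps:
F(S) = -6 + 3*S (F(S) = 3*(S - 1*2) = 3*(S - 2) = 3*(-2 + S) = -6 + 3*S)
p = 1034 (p = 22*47 = 1034)
B = -781704 (B = 1034*(-756) = -781704)
q = -781704
(F(3)*(-4))*(-67 + (11 + 10)) + q = ((-6 + 3*3)*(-4))*(-67 + (11 + 10)) - 781704 = ((-6 + 9)*(-4))*(-67 + 21) - 781704 = (3*(-4))*(-46) - 781704 = -12*(-46) - 781704 = 552 - 781704 = -781152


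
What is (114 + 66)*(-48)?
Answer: -8640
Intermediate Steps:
(114 + 66)*(-48) = 180*(-48) = -8640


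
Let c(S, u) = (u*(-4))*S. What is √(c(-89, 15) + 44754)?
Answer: 33*√46 ≈ 223.82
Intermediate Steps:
c(S, u) = -4*S*u (c(S, u) = (-4*u)*S = -4*S*u)
√(c(-89, 15) + 44754) = √(-4*(-89)*15 + 44754) = √(5340 + 44754) = √50094 = 33*√46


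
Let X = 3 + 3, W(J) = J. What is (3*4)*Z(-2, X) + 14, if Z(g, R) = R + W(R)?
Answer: 158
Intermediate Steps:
X = 6
Z(g, R) = 2*R (Z(g, R) = R + R = 2*R)
(3*4)*Z(-2, X) + 14 = (3*4)*(2*6) + 14 = 12*12 + 14 = 144 + 14 = 158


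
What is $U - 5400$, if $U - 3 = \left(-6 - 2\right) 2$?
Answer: $-5413$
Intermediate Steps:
$U = -13$ ($U = 3 + \left(-6 - 2\right) 2 = 3 - 16 = -13$)
$U - 5400 = -13 - 5400 = -5413$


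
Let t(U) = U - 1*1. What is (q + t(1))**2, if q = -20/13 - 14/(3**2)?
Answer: 131044/13689 ≈ 9.5729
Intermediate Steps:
t(U) = -1 + U (t(U) = U - 1 = -1 + U)
q = -362/117 (q = -20*1/13 - 14/9 = -20/13 - 14*1/9 = -20/13 - 14/9 = -362/117 ≈ -3.0940)
(q + t(1))**2 = (-362/117 + (-1 + 1))**2 = (-362/117 + 0)**2 = (-362/117)**2 = 131044/13689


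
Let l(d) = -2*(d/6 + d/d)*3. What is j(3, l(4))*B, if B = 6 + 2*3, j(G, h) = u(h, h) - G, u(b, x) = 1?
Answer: -24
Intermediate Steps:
l(d) = -6 - d (l(d) = -2*(d*(⅙) + 1)*3 = -2*(d/6 + 1)*3 = -2*(1 + d/6)*3 = (-2 - d/3)*3 = -6 - d)
j(G, h) = 1 - G
B = 12 (B = 6 + 6 = 12)
j(3, l(4))*B = (1 - 1*3)*12 = (1 - 3)*12 = -2*12 = -24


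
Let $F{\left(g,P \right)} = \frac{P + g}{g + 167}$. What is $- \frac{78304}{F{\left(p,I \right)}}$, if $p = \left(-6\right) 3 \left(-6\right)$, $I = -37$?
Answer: $- \frac{21533600}{71} \approx -3.0329 \cdot 10^{5}$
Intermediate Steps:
$p = 108$ ($p = \left(-18\right) \left(-6\right) = 108$)
$F{\left(g,P \right)} = \frac{P + g}{167 + g}$
$- \frac{78304}{F{\left(p,I \right)}} = - \frac{78304}{\frac{1}{167 + 108} \left(-37 + 108\right)} = - \frac{78304}{\frac{1}{275} \cdot 71} = - \frac{78304}{\frac{71}{275}} = \left(-78304\right) \frac{275}{71} = - \frac{21533600}{71}$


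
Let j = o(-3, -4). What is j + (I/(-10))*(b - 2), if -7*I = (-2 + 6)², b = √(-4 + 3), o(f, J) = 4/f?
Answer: -188/105 + 8*I/35 ≈ -1.7905 + 0.22857*I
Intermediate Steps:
j = -4/3 (j = 4/(-3) = 4*(-⅓) = -4/3 ≈ -1.3333)
b = I (b = √(-1) = I ≈ 1.0*I)
I = -16/7 (I = -(-2 + 6)²/7 = -⅐*4² = -⅐*16 = -16/7 ≈ -2.2857)
j + (I/(-10))*(b - 2) = -4/3 + (-16/7/(-10))*(I - 2) = -4/3 + (-16/7*(-⅒))*(-2 + I) = -4/3 + 8*(-2 + I)/35 = -4/3 + (-16/35 + 8*I/35) = -188/105 + 8*I/35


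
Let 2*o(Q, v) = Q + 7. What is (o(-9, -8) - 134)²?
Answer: 18225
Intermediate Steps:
o(Q, v) = 7/2 + Q/2 (o(Q, v) = (Q + 7)/2 = (7 + Q)/2 = 7/2 + Q/2)
(o(-9, -8) - 134)² = ((7/2 + (½)*(-9)) - 134)² = ((7/2 - 9/2) - 134)² = (-1 - 134)² = (-135)² = 18225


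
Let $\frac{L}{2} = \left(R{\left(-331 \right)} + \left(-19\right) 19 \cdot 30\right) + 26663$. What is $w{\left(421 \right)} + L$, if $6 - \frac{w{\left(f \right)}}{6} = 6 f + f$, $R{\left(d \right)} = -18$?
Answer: $13984$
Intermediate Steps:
$w{\left(f \right)} = 36 - 42 f$ ($w{\left(f \right)} = 36 - 6 \left(6 f + f\right) = 36 - 6 \cdot 7 f = 36 - 42 f$)
$L = 31630$ ($L = 2 \left(\left(-18 + \left(-19\right) 19 \cdot 30\right) + 26663\right) = 2 \left(\left(-18 - 10830\right) + 26663\right) = 2 \left(-10848 + 26663\right) = 2 \cdot 15815 = 31630$)
$w{\left(421 \right)} + L = \left(36 - 17682\right) + 31630 = -17646 + 31630 = 13984$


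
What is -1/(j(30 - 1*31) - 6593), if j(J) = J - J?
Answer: 1/6593 ≈ 0.00015168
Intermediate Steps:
j(J) = 0
-1/(j(30 - 1*31) - 6593) = -1/(0 - 6593) = -1/(-6593) = -1*(-1/6593) = 1/6593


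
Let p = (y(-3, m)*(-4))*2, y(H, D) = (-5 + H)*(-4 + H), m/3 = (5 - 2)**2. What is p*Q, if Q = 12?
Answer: -5376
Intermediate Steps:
m = 27 (m = 3*(5 - 2)**2 = 3*3**2 = 3*9 = 27)
p = -448 (p = ((20 + (-3)**2 - 9*(-3))*(-4))*2 = ((20 + 9 + 27)*(-4))*2 = (56*(-4))*2 = -224*2 = -448)
p*Q = -448*12 = -5376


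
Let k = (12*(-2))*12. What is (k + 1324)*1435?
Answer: 1486660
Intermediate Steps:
k = -288 (k = -24*12 = -288)
(k + 1324)*1435 = (-288 + 1324)*1435 = 1036*1435 = 1486660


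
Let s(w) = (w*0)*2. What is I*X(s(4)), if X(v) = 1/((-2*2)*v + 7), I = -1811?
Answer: -1811/7 ≈ -258.71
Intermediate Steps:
s(w) = 0 (s(w) = 0*2 = 0)
X(v) = 1/(7 - 4*v) (X(v) = 1/(-4*v + 7) = 1/(7 - 4*v))
I*X(s(4)) = -(-1811)/(-7 + 4*0) = -(-1811)/(-7 + 0) = -(-1811)/(-7) = -(-1811)*(-1)/7 = -1811*⅐ = -1811/7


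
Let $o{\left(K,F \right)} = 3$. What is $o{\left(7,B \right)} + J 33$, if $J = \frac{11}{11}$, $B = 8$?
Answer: $36$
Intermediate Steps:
$J = 1$ ($J = 11 \cdot \frac{1}{11} = 1$)
$o{\left(7,B \right)} + J 33 = 3 + 1 \cdot 33 = 3 + 33 = 36$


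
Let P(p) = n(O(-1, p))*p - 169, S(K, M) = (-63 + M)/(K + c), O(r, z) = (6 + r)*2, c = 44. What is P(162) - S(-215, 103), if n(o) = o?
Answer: 248161/171 ≈ 1451.2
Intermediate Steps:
O(r, z) = 12 + 2*r
S(K, M) = (-63 + M)/(44 + K) (S(K, M) = (-63 + M)/(K + 44) = (-63 + M)/(44 + K))
P(p) = -169 + 10*p (P(p) = (12 + 2*(-1))*p - 169 = (12 - 2)*p - 169 = 10*p - 169 = -169 + 10*p)
P(162) - S(-215, 103) = (-169 + 10*162) - (-63 + 103)/(44 - 215) = (-169 + 1620) - 40/(-171) = 1451 - (-1)*40/171 = 1451 - 1*(-40/171) = 1451 + 40/171 = 248161/171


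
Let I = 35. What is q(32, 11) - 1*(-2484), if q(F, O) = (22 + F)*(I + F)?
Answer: 6102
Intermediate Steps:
q(F, O) = (22 + F)*(35 + F)
q(32, 11) - 1*(-2484) = (770 + 32² + 57*32) - 1*(-2484) = (770 + 1024 + 1824) + 2484 = 3618 + 2484 = 6102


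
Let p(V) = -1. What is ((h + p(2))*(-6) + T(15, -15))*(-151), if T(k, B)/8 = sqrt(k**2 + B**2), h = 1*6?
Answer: 4530 - 18120*sqrt(2) ≈ -21096.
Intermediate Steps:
h = 6
T(k, B) = 8*sqrt(B**2 + k**2) (T(k, B) = 8*sqrt(k**2 + B**2) = 8*sqrt(B**2 + k**2))
((h + p(2))*(-6) + T(15, -15))*(-151) = ((6 - 1)*(-6) + 8*sqrt((-15)**2 + 15**2))*(-151) = (5*(-6) + 8*sqrt(225 + 225))*(-151) = (-30 + 8*sqrt(450))*(-151) = (-30 + 8*(15*sqrt(2)))*(-151) = (-30 + 120*sqrt(2))*(-151) = 4530 - 18120*sqrt(2)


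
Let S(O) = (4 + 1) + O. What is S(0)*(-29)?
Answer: -145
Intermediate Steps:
S(O) = 5 + O
S(0)*(-29) = (5 + 0)*(-29) = 5*(-29) = -145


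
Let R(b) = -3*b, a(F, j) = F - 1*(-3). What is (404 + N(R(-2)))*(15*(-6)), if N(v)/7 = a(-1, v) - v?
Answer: -33840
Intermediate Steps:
a(F, j) = 3 + F (a(F, j) = F + 3 = 3 + F)
N(v) = 14 - 7*v (N(v) = 7*((3 - 1) - v) = 7*(2 - v) = 14 - 7*v)
(404 + N(R(-2)))*(15*(-6)) = (404 + (14 - (-21)*(-2)))*(15*(-6)) = (404 + (14 - 7*6))*(-90) = (404 + (14 - 42))*(-90) = (404 - 28)*(-90) = 376*(-90) = -33840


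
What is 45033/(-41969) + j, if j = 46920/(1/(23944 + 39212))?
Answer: 124365878129847/41969 ≈ 2.9633e+9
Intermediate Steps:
j = 2963279520 (j = 46920/(1/63156) = 46920*63156 = 2963279520)
45033/(-41969) + j = 45033/(-41969) + 2963279520 = 45033*(-1/41969) + 2963279520 = -45033/41969 + 2963279520 = 124365878129847/41969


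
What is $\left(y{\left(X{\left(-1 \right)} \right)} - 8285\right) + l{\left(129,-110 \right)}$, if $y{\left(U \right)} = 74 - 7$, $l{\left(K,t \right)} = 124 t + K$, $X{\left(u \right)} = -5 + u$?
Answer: $-21729$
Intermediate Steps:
$l{\left(K,t \right)} = K + 124 t$
$y{\left(U \right)} = 67$
$\left(y{\left(X{\left(-1 \right)} \right)} - 8285\right) + l{\left(129,-110 \right)} = \left(67 - 8285\right) + \left(129 + 124 \left(-110\right)\right) = -8218 + \left(129 - 13640\right) = -8218 - 13511 = -21729$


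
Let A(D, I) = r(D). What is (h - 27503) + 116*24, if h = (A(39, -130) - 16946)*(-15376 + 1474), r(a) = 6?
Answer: 235475161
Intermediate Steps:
A(D, I) = 6
h = 235499880 (h = (6 - 16946)*(-15376 + 1474) = -16940*(-13902) = 235499880)
(h - 27503) + 116*24 = (235499880 - 27503) + 116*24 = 235472377 + 2784 = 235475161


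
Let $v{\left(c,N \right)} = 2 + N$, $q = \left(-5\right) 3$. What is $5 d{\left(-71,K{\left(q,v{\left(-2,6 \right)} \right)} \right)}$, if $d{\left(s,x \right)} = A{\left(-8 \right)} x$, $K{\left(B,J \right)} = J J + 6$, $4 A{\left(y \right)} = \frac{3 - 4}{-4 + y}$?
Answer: $\frac{175}{24} \approx 7.2917$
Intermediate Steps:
$q = -15$
$A{\left(y \right)} = - \frac{1}{4 \left(-4 + y\right)}$ ($A{\left(y \right)} = \frac{\left(3 - 4\right) \frac{1}{-4 + y}}{4} = \frac{\left(-1\right) \frac{1}{-4 + y}}{4} = - \frac{1}{4 \left(-4 + y\right)}$)
$K{\left(B,J \right)} = 6 + J^{2}$ ($K{\left(B,J \right)} = J^{2} + 6 = 6 + J^{2}$)
$d{\left(s,x \right)} = \frac{x}{48}$ ($d{\left(s,x \right)} = - \frac{1}{-16 + 4 \left(-8\right)} x = - \frac{1}{-16 - 32} x = - \frac{1}{-48} x = \left(-1\right) \left(- \frac{1}{48}\right) x = \frac{x}{48}$)
$5 d{\left(-71,K{\left(q,v{\left(-2,6 \right)} \right)} \right)} = 5 \frac{6 + \left(2 + 6\right)^{2}}{48} = 5 \frac{6 + 8^{2}}{48} = 5 \frac{6 + 64}{48} = 5 \cdot \frac{1}{48} \cdot 70 = 5 \cdot \frac{35}{24} = \frac{175}{24}$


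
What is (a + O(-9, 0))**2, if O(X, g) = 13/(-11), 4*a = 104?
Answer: 74529/121 ≈ 615.94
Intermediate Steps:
a = 26 (a = (1/4)*104 = 26)
O(X, g) = -13/11 (O(X, g) = 13*(-1/11) = -13/11)
(a + O(-9, 0))**2 = (26 - 13/11)**2 = (273/11)**2 = 74529/121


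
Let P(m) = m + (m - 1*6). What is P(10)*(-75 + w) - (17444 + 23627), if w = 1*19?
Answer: -41855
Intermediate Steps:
P(m) = -6 + 2*m (P(m) = m + (m - 6) = m + (-6 + m) = -6 + 2*m)
w = 19
P(10)*(-75 + w) - (17444 + 23627) = (-6 + 2*10)*(-75 + 19) - (17444 + 23627) = (-6 + 20)*(-56) - 1*41071 = 14*(-56) - 41071 = -784 - 41071 = -41855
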